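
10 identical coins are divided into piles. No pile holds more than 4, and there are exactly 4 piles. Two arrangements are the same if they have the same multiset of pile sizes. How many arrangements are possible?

Enumerating:
4+4+1+1
4+3+2+1
4+2+2+2
3+3+3+1
3+3+2+2

5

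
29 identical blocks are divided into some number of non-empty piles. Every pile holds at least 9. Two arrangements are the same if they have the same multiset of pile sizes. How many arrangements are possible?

They are:
29
20, 9
19, 10
18, 11
17, 12
16, 13
15, 14
11, 9, 9
10, 10, 9

9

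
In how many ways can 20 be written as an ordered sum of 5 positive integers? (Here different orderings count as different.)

By stars and bars with positive parts, the count is C(19,4) = 3876.

3876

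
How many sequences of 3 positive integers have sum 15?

91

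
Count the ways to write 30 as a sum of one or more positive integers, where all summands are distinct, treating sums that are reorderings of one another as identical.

296

Enumerating by decreasing first part gives 296 partitions in all.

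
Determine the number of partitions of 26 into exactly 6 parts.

282

Counting exhaustively, 282 partitions satisfy the conditions.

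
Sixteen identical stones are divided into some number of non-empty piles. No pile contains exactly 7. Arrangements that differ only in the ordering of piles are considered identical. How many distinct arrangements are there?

There are 201 such partitions.

201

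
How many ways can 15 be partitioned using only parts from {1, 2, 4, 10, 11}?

A partial list (first 12 by largest part):
11,4
11,2,2
11,2,1,1
11,1,1,1,1
10,4,1
10,2,2,1
10,2,1,1,1
10,1,1,1,1,1
4,4,4,2,1
4,4,4,1,1,1
4,4,2,2,2,1
4,4,2,2,1,1,1
…and 16 more, for 28 total.

28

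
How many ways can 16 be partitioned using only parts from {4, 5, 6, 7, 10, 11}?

6

Listing the qualifying partitions of 16:
11, 5
10, 6
7, 5, 4
6, 6, 4
6, 5, 5
4, 4, 4, 4
Counting gives 6.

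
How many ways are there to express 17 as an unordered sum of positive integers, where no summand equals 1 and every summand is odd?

Listing the qualifying partitions of 17:
17
11 + 3 + 3
9 + 5 + 3
7 + 7 + 3
7 + 5 + 5
5 + 3 + 3 + 3 + 3
That's 6 in total.

6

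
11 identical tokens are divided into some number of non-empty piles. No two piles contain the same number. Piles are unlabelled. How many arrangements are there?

12

Listing the qualifying partitions of 11:
11
1,10
2,9
3,8
1,2,8
4,7
1,3,7
5,6
1,4,6
2,3,6
2,4,5
1,2,3,5
That's 12 in total.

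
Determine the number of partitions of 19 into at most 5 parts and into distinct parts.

54

A partial list (first 12 by largest part):
19
1, 18
2, 17
3, 16
1, 2, 16
4, 15
1, 3, 15
5, 14
1, 4, 14
2, 3, 14
6, 13
1, 5, 13
…and 42 more, for 54 total.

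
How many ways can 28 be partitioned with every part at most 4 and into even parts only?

8

Enumerating:
4,4,4,4,4,4,4
2,2,4,4,4,4,4,4
2,2,2,2,4,4,4,4,4
2,2,2,2,2,2,4,4,4,4
2,2,2,2,2,2,2,2,4,4,4
2,2,2,2,2,2,2,2,2,2,4,4
2,2,2,2,2,2,2,2,2,2,2,2,4
2,2,2,2,2,2,2,2,2,2,2,2,2,2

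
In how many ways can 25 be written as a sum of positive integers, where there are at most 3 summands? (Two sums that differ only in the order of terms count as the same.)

There are too many to list fully; the first 12 (by largest part) are:
25
24 + 1
23 + 2
23 + 1 + 1
22 + 3
22 + 2 + 1
21 + 4
21 + 3 + 1
21 + 2 + 2
20 + 5
20 + 4 + 1
20 + 3 + 2
…and 53 more, for 65 total.

65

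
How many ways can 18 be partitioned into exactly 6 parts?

A partial list (first 12 by largest part):
13+1+1+1+1+1
12+2+1+1+1+1
11+3+1+1+1+1
11+2+2+1+1+1
10+4+1+1+1+1
10+3+2+1+1+1
10+2+2+2+1+1
9+5+1+1+1+1
9+4+2+1+1+1
9+3+3+1+1+1
9+3+2+2+1+1
9+2+2+2+2+1
…and 46 more, for 58 total.

58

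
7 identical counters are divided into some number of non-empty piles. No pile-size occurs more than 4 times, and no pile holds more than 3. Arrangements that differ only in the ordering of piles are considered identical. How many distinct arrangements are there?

They are:
1 + 3 + 3
2 + 2 + 3
1 + 1 + 2 + 3
1 + 1 + 1 + 1 + 3
1 + 2 + 2 + 2
1 + 1 + 1 + 2 + 2

6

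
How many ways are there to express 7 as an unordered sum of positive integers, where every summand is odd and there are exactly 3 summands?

2

Listing the qualifying partitions of 7:
5,1,1
3,3,1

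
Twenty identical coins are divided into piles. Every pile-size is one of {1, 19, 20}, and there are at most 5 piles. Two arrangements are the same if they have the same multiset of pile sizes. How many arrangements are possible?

2

Listing the qualifying partitions of 20:
20
19 + 1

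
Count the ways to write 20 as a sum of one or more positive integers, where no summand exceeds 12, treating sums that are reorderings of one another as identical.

582

A full systematic count gives 582.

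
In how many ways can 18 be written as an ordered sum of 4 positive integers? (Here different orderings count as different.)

By stars and bars with positive parts, the count is C(17,3) = 680.

680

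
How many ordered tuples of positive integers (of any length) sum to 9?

256

There are 8 gaps and each independently is a cut or not, giving 2^8 = 256.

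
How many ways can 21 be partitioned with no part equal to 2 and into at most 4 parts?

80

There are 80 such partitions.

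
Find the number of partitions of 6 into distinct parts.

Enumerating:
6
5 + 1
4 + 2
3 + 2 + 1

4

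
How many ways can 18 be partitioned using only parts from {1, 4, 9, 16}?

10

Listing the qualifying partitions of 18:
16+1+1
9+9
9+4+4+1
9+4+1+1+1+1+1
9+1+1+1+1+1+1+1+1+1
4+4+4+4+1+1
4+4+4+1+1+1+1+1+1
4+4+1+1+1+1+1+1+1+1+1+1
4+1+1+1+1+1+1+1+1+1+1+1+1+1+1
1+1+1+1+1+1+1+1+1+1+1+1+1+1+1+1+1+1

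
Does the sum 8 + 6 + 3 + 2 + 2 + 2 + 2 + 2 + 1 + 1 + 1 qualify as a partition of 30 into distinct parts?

The parts sum to 30, and the condition 'all summands are distinct' is violated.

No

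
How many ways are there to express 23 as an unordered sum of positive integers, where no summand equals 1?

253

Direct enumeration gives 253 partitions.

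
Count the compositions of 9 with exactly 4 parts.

56

A composition of 9 into 4 positive parts is chosen by placing 3 dividers among the 8 gaps between 9 units: C(8,3) = 56.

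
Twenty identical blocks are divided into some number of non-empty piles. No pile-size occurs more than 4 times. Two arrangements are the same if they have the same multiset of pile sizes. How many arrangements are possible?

409

Counting exhaustively, 409 partitions satisfy the conditions.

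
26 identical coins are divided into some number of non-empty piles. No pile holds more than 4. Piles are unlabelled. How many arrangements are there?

Systematic enumeration (by largest part, then next-largest, …) yields 206.

206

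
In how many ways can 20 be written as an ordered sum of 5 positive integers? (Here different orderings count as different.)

Place 4 bars in the 19 internal gaps of a row of 20 dots: C(19,4) = 3876.

3876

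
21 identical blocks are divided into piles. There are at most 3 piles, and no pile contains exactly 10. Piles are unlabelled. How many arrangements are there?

A partial list (first 12 by largest part):
21
20+1
19+2
19+1+1
18+3
18+2+1
17+4
17+3+1
17+2+2
16+5
16+4+1
16+3+2
…and 30 more, for 42 total.

42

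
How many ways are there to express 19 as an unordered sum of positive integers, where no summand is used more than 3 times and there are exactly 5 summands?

66

A partial list (first 12 by largest part):
14, 2, 1, 1, 1
13, 3, 1, 1, 1
13, 2, 2, 1, 1
12, 4, 1, 1, 1
12, 3, 2, 1, 1
12, 2, 2, 2, 1
11, 5, 1, 1, 1
11, 4, 2, 1, 1
11, 3, 3, 1, 1
11, 3, 2, 2, 1
10, 6, 1, 1, 1
10, 5, 2, 1, 1
…and 54 more, for 66 total.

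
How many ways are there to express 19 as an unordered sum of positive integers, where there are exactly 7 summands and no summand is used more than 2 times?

The partitions of 19 that satisfy the conditions:
7+3+3+2+2+1+1
6+4+3+2+2+1+1
5+5+3+2+2+1+1
5+4+4+2+2+1+1
5+4+3+3+2+1+1
4+4+3+3+2+2+1
Counting gives 6.

6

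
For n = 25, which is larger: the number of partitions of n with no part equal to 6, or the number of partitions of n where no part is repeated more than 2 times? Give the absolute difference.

955

Partitions of 25 with no part equal to 6: 1468.
Partitions of 25 where no part is repeated more than 2 times: 513.
|1468 − 513| = 955.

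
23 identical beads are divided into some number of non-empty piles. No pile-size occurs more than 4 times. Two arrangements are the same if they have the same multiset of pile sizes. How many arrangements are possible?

769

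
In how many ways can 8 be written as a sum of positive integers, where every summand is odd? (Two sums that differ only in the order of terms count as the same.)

6

The partitions of 8 that satisfy the conditions:
7 + 1
5 + 3
5 + 1 + 1 + 1
3 + 3 + 1 + 1
3 + 1 + 1 + 1 + 1 + 1
1 + 1 + 1 + 1 + 1 + 1 + 1 + 1
Counting gives 6.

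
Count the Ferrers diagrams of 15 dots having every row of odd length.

There are too many to list fully; the first 12 (by largest part) are:
15
13+1+1
11+3+1
11+1+1+1+1
9+5+1
9+3+3
9+3+1+1+1
9+1+1+1+1+1+1
7+7+1
7+5+3
7+5+1+1+1
7+3+3+1+1
…and 15 more, for 27 total.

27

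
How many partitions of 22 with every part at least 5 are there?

Enumerating:
22
17, 5
16, 6
15, 7
14, 8
13, 9
12, 10
12, 5, 5
11, 11
11, 6, 5
10, 7, 5
10, 6, 6
9, 8, 5
9, 7, 6
8, 8, 6
8, 7, 7
7, 5, 5, 5
6, 6, 5, 5

18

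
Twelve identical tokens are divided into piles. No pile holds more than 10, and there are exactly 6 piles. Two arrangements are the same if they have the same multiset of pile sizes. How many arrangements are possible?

11

Enumerating:
7,1,1,1,1,1
6,2,1,1,1,1
5,3,1,1,1,1
5,2,2,1,1,1
4,4,1,1,1,1
4,3,2,1,1,1
4,2,2,2,1,1
3,3,3,1,1,1
3,3,2,2,1,1
3,2,2,2,2,1
2,2,2,2,2,2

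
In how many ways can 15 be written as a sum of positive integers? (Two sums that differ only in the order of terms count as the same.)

There are 176 such partitions.

176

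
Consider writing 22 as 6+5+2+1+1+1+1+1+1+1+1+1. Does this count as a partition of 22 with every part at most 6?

The parts sum to 22, and the condition 'no summand exceeds 6' holds.

Yes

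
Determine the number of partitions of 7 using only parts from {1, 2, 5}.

6

They are:
5,2
5,1,1
2,2,2,1
2,2,1,1,1
2,1,1,1,1,1
1,1,1,1,1,1,1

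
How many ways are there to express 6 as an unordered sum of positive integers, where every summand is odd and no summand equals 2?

4

The partitions of 6 that satisfy the conditions:
5+1
3+3
3+1+1+1
1+1+1+1+1+1
That's 4 in total.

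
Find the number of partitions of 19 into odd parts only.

54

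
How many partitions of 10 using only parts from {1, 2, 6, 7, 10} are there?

They are:
10
7 + 2 + 1
7 + 1 + 1 + 1
6 + 2 + 2
6 + 2 + 1 + 1
6 + 1 + 1 + 1 + 1
2 + 2 + 2 + 2 + 2
2 + 2 + 2 + 2 + 1 + 1
2 + 2 + 2 + 1 + 1 + 1 + 1
2 + 2 + 1 + 1 + 1 + 1 + 1 + 1
2 + 1 + 1 + 1 + 1 + 1 + 1 + 1 + 1
1 + 1 + 1 + 1 + 1 + 1 + 1 + 1 + 1 + 1

12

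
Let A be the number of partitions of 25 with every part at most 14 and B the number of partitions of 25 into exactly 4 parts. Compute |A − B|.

1699

Partitions of 25 with every part at most 14: 1819.
Partitions of 25 into exactly 4 parts: 120.
|1819 − 120| = 1699.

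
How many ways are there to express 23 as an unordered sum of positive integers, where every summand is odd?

Direct enumeration gives 104 partitions.

104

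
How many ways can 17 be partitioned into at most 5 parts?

A full systematic count gives 119.

119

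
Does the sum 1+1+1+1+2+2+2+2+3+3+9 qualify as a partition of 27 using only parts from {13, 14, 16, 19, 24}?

No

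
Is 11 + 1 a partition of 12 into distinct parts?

Yes

The parts sum to 12, and the condition 'all summands are distinct' holds.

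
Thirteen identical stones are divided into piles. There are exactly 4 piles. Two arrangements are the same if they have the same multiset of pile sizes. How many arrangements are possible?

The partitions of 13 that satisfy the conditions:
10+1+1+1
9+2+1+1
8+3+1+1
8+2+2+1
7+4+1+1
7+3+2+1
7+2+2+2
6+5+1+1
6+4+2+1
6+3+3+1
6+3+2+2
5+5+2+1
5+4+3+1
5+4+2+2
5+3+3+2
4+4+4+1
4+4+3+2
4+3+3+3
That's 18 in total.

18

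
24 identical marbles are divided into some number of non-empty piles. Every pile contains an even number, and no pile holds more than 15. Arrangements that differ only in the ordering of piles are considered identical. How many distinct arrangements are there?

There are too many to list fully; the first 12 (by largest part) are:
10, 14
2, 8, 14
4, 6, 14
2, 2, 6, 14
2, 4, 4, 14
2, 2, 2, 4, 14
2, 2, 2, 2, 2, 14
12, 12
2, 10, 12
4, 8, 12
2, 2, 8, 12
6, 6, 12
…and 53 more, for 65 total.

65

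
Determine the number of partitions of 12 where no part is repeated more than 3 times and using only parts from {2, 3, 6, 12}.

Listing the qualifying partitions of 12:
12
6 + 6
6 + 3 + 3
6 + 2 + 2 + 2
3 + 3 + 2 + 2 + 2

5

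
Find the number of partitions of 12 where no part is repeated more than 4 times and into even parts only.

Enumerating:
12
10 + 2
8 + 4
8 + 2 + 2
6 + 6
6 + 4 + 2
6 + 2 + 2 + 2
4 + 4 + 4
4 + 4 + 2 + 2
4 + 2 + 2 + 2 + 2

10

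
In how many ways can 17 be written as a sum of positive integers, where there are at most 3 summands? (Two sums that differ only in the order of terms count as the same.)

There are too many to list fully; the first 12 (by largest part) are:
17
16, 1
15, 2
15, 1, 1
14, 3
14, 2, 1
13, 4
13, 3, 1
13, 2, 2
12, 5
12, 4, 1
12, 3, 2
…and 21 more, for 33 total.

33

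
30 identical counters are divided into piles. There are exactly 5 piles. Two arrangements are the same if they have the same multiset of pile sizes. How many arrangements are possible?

Counting exhaustively, 377 partitions satisfy the conditions.

377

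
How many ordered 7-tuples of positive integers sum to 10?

84

By stars and bars with positive parts, the count is C(9,6) = 84.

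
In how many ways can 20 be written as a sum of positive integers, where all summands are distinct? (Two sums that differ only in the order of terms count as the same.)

A partial list (first 12 by largest part):
20
19,1
18,2
17,3
17,2,1
16,4
16,3,1
15,5
15,4,1
15,3,2
14,6
14,5,1
…and 52 more, for 64 total.

64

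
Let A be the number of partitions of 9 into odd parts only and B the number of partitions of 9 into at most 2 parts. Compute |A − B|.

Partitions of 9 into odd parts only: 8.
Partitions of 9 into at most 2 parts: 5.
|8 − 5| = 3.

3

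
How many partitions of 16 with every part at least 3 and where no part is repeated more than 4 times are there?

They are:
16
13 + 3
12 + 4
11 + 5
10 + 6
10 + 3 + 3
9 + 7
9 + 4 + 3
8 + 8
8 + 5 + 3
8 + 4 + 4
7 + 6 + 3
7 + 5 + 4
7 + 3 + 3 + 3
6 + 6 + 4
6 + 5 + 5
6 + 4 + 3 + 3
5 + 5 + 3 + 3
5 + 4 + 4 + 3
4 + 4 + 4 + 4
4 + 3 + 3 + 3 + 3
That's 21 in total.

21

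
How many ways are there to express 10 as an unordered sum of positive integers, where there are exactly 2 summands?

Listing the qualifying partitions of 10:
9 + 1
8 + 2
7 + 3
6 + 4
5 + 5

5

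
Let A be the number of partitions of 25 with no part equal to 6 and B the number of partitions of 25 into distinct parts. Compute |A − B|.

1326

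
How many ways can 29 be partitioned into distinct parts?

There are 256 such partitions.

256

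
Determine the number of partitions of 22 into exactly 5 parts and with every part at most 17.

A full systematic count gives 118.

118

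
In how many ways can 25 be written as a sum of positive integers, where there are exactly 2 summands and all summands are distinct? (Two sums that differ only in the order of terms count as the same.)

They are:
24, 1
23, 2
22, 3
21, 4
20, 5
19, 6
18, 7
17, 8
16, 9
15, 10
14, 11
13, 12

12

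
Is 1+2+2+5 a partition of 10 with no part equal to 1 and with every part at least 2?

The parts sum to 10, and the condition 'no summand equals 1' is violated.

No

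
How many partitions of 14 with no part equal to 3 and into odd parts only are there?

10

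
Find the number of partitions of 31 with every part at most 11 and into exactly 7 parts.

437

There are 437 such partitions.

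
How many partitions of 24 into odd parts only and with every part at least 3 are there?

Listing the qualifying partitions of 24:
21, 3
19, 5
17, 7
15, 9
15, 3, 3, 3
13, 11
13, 5, 3, 3
11, 7, 3, 3
11, 5, 5, 3
9, 9, 3, 3
9, 7, 5, 3
9, 5, 5, 5
9, 3, 3, 3, 3, 3
7, 7, 7, 3
7, 7, 5, 5
7, 5, 3, 3, 3, 3
5, 5, 5, 3, 3, 3
3, 3, 3, 3, 3, 3, 3, 3

18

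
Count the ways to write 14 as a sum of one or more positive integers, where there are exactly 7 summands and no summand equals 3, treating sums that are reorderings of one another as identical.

8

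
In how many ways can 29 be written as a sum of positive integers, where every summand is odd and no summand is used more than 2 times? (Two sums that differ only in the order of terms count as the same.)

53

There are too many to list fully; the first 12 (by largest part) are:
29
27+1+1
25+3+1
23+5+1
23+3+3
21+7+1
21+5+3
21+3+3+1+1
19+9+1
19+7+3
19+5+5
19+5+3+1+1
…and 41 more, for 53 total.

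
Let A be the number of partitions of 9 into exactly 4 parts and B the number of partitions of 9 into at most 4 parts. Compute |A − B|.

12

Partitions of 9 into exactly 4 parts: 6.
Partitions of 9 into at most 4 parts: 18.
|6 − 18| = 12.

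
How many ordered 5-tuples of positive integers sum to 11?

210

By stars and bars with positive parts, the count is C(10,4) = 210.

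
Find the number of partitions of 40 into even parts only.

627

Systematic enumeration (by largest part, then next-largest, …) yields 627.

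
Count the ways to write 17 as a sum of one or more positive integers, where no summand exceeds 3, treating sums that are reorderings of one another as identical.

33

There are too many to list fully; the first 12 (by largest part) are:
3 + 3 + 3 + 3 + 3 + 2
3 + 3 + 3 + 3 + 3 + 1 + 1
3 + 3 + 3 + 3 + 2 + 2 + 1
3 + 3 + 3 + 3 + 2 + 1 + 1 + 1
3 + 3 + 3 + 3 + 1 + 1 + 1 + 1 + 1
3 + 3 + 3 + 2 + 2 + 2 + 2
3 + 3 + 3 + 2 + 2 + 2 + 1 + 1
3 + 3 + 3 + 2 + 2 + 1 + 1 + 1 + 1
3 + 3 + 3 + 2 + 1 + 1 + 1 + 1 + 1 + 1
3 + 3 + 3 + 1 + 1 + 1 + 1 + 1 + 1 + 1 + 1
3 + 3 + 2 + 2 + 2 + 2 + 2 + 1
3 + 3 + 2 + 2 + 2 + 2 + 1 + 1 + 1
…and 21 more, for 33 total.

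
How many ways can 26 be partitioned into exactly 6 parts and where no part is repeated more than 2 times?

Enumerating by decreasing first part gives 148 partitions in all.

148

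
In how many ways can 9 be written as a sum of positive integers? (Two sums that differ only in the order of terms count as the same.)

There are too many to list fully; the first 12 (by largest part) are:
9
8+1
7+2
7+1+1
6+3
6+2+1
6+1+1+1
5+4
5+3+1
5+2+2
5+2+1+1
5+1+1+1+1
…and 18 more, for 30 total.

30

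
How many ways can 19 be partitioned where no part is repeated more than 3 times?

Systematic enumeration (by largest part, then next-largest, …) yields 258.

258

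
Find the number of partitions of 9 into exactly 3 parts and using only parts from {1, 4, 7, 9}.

The partitions of 9 that satisfy the conditions:
7 + 1 + 1
4 + 4 + 1
Counting gives 2.

2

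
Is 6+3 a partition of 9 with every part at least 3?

The parts sum to 9, and the condition 'every summand is at least 3' holds.

Yes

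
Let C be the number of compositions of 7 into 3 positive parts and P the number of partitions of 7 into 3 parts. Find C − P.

Ordered (compositions into 3 parts): C(6,2) = 15.
Unordered (partitions into 3 parts): 4.
Difference: 15 − 4 = 11.

11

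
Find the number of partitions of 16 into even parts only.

22

The partitions of 16 that satisfy the conditions:
16
2 + 14
4 + 12
2 + 2 + 12
6 + 10
2 + 4 + 10
2 + 2 + 2 + 10
8 + 8
2 + 6 + 8
4 + 4 + 8
2 + 2 + 4 + 8
2 + 2 + 2 + 2 + 8
4 + 6 + 6
2 + 2 + 6 + 6
2 + 4 + 4 + 6
2 + 2 + 2 + 4 + 6
2 + 2 + 2 + 2 + 2 + 6
4 + 4 + 4 + 4
2 + 2 + 4 + 4 + 4
2 + 2 + 2 + 2 + 4 + 4
2 + 2 + 2 + 2 + 2 + 2 + 4
2 + 2 + 2 + 2 + 2 + 2 + 2 + 2
Counting gives 22.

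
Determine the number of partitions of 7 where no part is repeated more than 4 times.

Listing the qualifying partitions of 7:
7
1+6
2+5
1+1+5
3+4
1+2+4
1+1+1+4
1+3+3
2+2+3
1+1+2+3
1+1+1+1+3
1+2+2+2
1+1+1+2+2
That's 13 in total.

13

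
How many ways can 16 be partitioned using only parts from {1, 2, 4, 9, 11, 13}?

37

There are too many to list fully; the first 12 (by largest part) are:
13+2+1
13+1+1+1
11+4+1
11+2+2+1
11+2+1+1+1
11+1+1+1+1+1
9+4+2+1
9+4+1+1+1
9+2+2+2+1
9+2+2+1+1+1
9+2+1+1+1+1+1
9+1+1+1+1+1+1+1
…and 25 more, for 37 total.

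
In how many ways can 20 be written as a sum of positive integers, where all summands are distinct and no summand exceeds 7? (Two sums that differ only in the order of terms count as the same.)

Enumerating:
2,5,6,7
3,4,6,7
1,2,4,6,7
1,3,4,5,7
2,3,4,5,6

5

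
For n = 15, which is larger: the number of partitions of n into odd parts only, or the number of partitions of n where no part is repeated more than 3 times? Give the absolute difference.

78

Partitions of 15 into odd parts only: 27.
Partitions of 15 where no part is repeated more than 3 times: 105.
|27 − 105| = 78.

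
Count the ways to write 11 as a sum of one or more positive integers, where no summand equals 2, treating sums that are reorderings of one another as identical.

There are too many to list fully; the first 12 (by largest part) are:
11
10,1
9,1,1
8,3
8,1,1,1
7,4
7,3,1
7,1,1,1,1
6,5
6,4,1
6,3,1,1
6,1,1,1,1,1
…and 14 more, for 26 total.

26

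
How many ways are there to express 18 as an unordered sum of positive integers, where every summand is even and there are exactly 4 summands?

6

Enumerating:
2 + 2 + 2 + 12
2 + 2 + 4 + 10
2 + 2 + 6 + 8
2 + 4 + 4 + 8
2 + 4 + 6 + 6
4 + 4 + 4 + 6
That's 6 in total.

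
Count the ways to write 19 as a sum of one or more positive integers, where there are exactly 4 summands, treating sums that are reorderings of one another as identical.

There are too many to list fully; the first 12 (by largest part) are:
16 + 1 + 1 + 1
15 + 2 + 1 + 1
14 + 3 + 1 + 1
14 + 2 + 2 + 1
13 + 4 + 1 + 1
13 + 3 + 2 + 1
13 + 2 + 2 + 2
12 + 5 + 1 + 1
12 + 4 + 2 + 1
12 + 3 + 3 + 1
12 + 3 + 2 + 2
11 + 6 + 1 + 1
…and 42 more, for 54 total.

54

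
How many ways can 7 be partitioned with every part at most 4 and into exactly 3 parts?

They are:
4, 2, 1
3, 3, 1
3, 2, 2

3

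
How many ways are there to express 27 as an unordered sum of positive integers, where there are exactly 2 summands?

13

They are:
26,1
25,2
24,3
23,4
22,5
21,6
20,7
19,8
18,9
17,10
16,11
15,12
14,13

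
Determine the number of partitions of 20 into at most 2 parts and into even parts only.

6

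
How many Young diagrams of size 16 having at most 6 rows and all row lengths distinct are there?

A partial list (first 12 by largest part):
16
15, 1
14, 2
13, 3
13, 2, 1
12, 4
12, 3, 1
11, 5
11, 4, 1
11, 3, 2
10, 6
10, 5, 1
…and 20 more, for 32 total.

32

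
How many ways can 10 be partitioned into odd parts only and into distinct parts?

They are:
9, 1
7, 3
That's 2 in total.

2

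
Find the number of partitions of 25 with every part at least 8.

7

Enumerating:
25
17+8
16+9
15+10
14+11
13+12
9+8+8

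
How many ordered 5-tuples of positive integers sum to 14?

715

Place 4 bars in the 13 internal gaps of a row of 14 dots: C(13,4) = 715.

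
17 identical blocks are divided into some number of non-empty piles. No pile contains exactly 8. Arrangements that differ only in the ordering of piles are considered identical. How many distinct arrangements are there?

A full systematic count gives 267.

267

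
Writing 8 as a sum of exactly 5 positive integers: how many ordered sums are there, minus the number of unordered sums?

32

Compositions: C(7,4) = 35.
Unordered (partitions into 5 parts): 3.
Difference: 35 − 3 = 32.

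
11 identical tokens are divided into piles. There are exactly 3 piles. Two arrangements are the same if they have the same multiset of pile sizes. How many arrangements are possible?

Listing the qualifying partitions of 11:
9, 1, 1
8, 2, 1
7, 3, 1
7, 2, 2
6, 4, 1
6, 3, 2
5, 5, 1
5, 4, 2
5, 3, 3
4, 4, 3

10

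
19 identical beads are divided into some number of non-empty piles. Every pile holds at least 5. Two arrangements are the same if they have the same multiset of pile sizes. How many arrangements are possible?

10

They are:
19
14,5
13,6
12,7
11,8
10,9
9,5,5
8,6,5
7,7,5
7,6,6
That's 10 in total.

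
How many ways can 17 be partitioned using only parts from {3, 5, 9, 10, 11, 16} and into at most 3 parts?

2

Listing the qualifying partitions of 17:
3, 3, 11
3, 5, 9
That's 2 in total.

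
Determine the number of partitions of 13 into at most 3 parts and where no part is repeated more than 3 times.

21

They are:
13
12+1
11+2
11+1+1
10+3
10+2+1
9+4
9+3+1
9+2+2
8+5
8+4+1
8+3+2
7+6
7+5+1
7+4+2
7+3+3
6+6+1
6+5+2
6+4+3
5+5+3
5+4+4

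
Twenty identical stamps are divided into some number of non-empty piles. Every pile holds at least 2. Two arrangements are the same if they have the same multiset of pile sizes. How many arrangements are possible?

There are 137 such partitions.

137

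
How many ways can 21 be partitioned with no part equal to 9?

715

There are 715 such partitions.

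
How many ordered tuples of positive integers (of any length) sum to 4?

8

The number of compositions of n is 2^(n−1); here 2^3 = 8.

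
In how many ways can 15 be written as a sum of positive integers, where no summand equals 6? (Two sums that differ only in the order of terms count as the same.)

146

Systematic enumeration (by largest part, then next-largest, …) yields 146.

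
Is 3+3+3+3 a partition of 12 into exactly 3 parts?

No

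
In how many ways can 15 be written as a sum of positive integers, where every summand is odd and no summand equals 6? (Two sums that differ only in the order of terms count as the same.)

There are too many to list fully; the first 12 (by largest part) are:
15
1, 1, 13
1, 3, 11
1, 1, 1, 1, 11
1, 5, 9
3, 3, 9
1, 1, 1, 3, 9
1, 1, 1, 1, 1, 1, 9
1, 7, 7
3, 5, 7
1, 1, 1, 5, 7
1, 1, 3, 3, 7
…and 15 more, for 27 total.

27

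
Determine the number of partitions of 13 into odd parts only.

The partitions of 13 that satisfy the conditions:
13
11,1,1
9,3,1
9,1,1,1,1
7,5,1
7,3,3
7,3,1,1,1
7,1,1,1,1,1,1
5,5,3
5,5,1,1,1
5,3,3,1,1
5,3,1,1,1,1,1
5,1,1,1,1,1,1,1,1
3,3,3,3,1
3,3,3,1,1,1,1
3,3,1,1,1,1,1,1,1
3,1,1,1,1,1,1,1,1,1,1
1,1,1,1,1,1,1,1,1,1,1,1,1
Counting gives 18.

18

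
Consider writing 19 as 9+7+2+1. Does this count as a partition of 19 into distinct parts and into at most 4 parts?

The parts sum to 19, and the condition 'all summands are distinct' holds; the condition 'there are at most 4 summands' holds.

Yes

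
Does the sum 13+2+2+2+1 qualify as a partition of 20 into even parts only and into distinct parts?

The parts sum to 20, and the condition 'every summand is even' is violated.

No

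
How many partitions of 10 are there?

A partial list (first 12 by largest part):
10
9,1
8,2
8,1,1
7,3
7,2,1
7,1,1,1
6,4
6,3,1
6,2,2
6,2,1,1
6,1,1,1,1
…and 30 more, for 42 total.

42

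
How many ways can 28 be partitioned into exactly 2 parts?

Enumerating:
27+1
26+2
25+3
24+4
23+5
22+6
21+7
20+8
19+9
18+10
17+11
16+12
15+13
14+14
Counting gives 14.

14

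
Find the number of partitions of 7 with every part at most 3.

Listing the qualifying partitions of 7:
1, 3, 3
2, 2, 3
1, 1, 2, 3
1, 1, 1, 1, 3
1, 2, 2, 2
1, 1, 1, 2, 2
1, 1, 1, 1, 1, 2
1, 1, 1, 1, 1, 1, 1
That's 8 in total.

8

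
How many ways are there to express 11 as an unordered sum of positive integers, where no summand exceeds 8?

52

There are too many to list fully; the first 12 (by largest part) are:
3 + 8
1 + 2 + 8
1 + 1 + 1 + 8
4 + 7
1 + 3 + 7
2 + 2 + 7
1 + 1 + 2 + 7
1 + 1 + 1 + 1 + 7
5 + 6
1 + 4 + 6
2 + 3 + 6
1 + 1 + 3 + 6
…and 40 more, for 52 total.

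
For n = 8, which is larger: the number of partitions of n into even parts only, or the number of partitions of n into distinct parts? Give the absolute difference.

1

Partitions of 8 into even parts only: 5.
Partitions of 8 into distinct parts: 6.
|5 − 6| = 1.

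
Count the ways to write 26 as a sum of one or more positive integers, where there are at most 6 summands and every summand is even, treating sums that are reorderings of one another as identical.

A full systematic count gives 71.

71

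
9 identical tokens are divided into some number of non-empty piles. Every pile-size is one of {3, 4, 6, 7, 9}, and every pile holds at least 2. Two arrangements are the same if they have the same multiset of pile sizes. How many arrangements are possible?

They are:
9
6+3
3+3+3

3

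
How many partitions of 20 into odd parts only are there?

There are too many to list fully; the first 12 (by largest part) are:
1,19
3,17
1,1,1,17
5,15
1,1,3,15
1,1,1,1,1,15
7,13
1,1,5,13
1,3,3,13
1,1,1,1,3,13
1,1,1,1,1,1,1,13
9,11
…and 52 more, for 64 total.

64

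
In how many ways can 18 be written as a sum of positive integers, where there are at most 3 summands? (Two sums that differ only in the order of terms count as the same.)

There are too many to list fully; the first 12 (by largest part) are:
18
17+1
16+2
16+1+1
15+3
15+2+1
14+4
14+3+1
14+2+2
13+5
13+4+1
13+3+2
…and 25 more, for 37 total.

37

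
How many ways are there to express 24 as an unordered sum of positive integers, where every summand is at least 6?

16

The partitions of 24 that satisfy the conditions:
24
18+6
17+7
16+8
15+9
14+10
13+11
12+12
12+6+6
11+7+6
10+8+6
10+7+7
9+9+6
9+8+7
8+8+8
6+6+6+6
That's 16 in total.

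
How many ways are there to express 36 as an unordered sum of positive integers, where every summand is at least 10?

17

Enumerating:
36
10,26
11,25
12,24
13,23
14,22
15,21
16,20
17,19
18,18
10,10,16
10,11,15
10,12,14
11,11,14
10,13,13
11,12,13
12,12,12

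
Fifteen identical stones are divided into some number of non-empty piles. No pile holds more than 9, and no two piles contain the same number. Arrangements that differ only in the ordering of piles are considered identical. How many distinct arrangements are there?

17

They are:
9,6
9,5,1
9,4,2
9,3,2,1
8,7
8,6,1
8,5,2
8,4,3
8,4,2,1
7,6,2
7,5,3
7,5,2,1
7,4,3,1
6,5,4
6,5,3,1
6,4,3,2
5,4,3,2,1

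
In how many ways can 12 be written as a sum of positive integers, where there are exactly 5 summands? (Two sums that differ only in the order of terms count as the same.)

Listing the qualifying partitions of 12:
8,1,1,1,1
7,2,1,1,1
6,3,1,1,1
6,2,2,1,1
5,4,1,1,1
5,3,2,1,1
5,2,2,2,1
4,4,2,1,1
4,3,3,1,1
4,3,2,2,1
4,2,2,2,2
3,3,3,2,1
3,3,2,2,2

13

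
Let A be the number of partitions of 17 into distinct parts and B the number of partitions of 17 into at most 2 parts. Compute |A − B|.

Partitions of 17 into distinct parts: 38.
Partitions of 17 into at most 2 parts: 9.
|38 − 9| = 29.

29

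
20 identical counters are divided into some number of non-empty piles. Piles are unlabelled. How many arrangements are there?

627

There are 627 such partitions.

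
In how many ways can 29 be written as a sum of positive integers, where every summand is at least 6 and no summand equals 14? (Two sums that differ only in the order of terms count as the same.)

29

There are too many to list fully; the first 12 (by largest part) are:
29
6, 23
7, 22
8, 21
9, 20
10, 19
11, 18
12, 17
6, 6, 17
13, 16
6, 7, 16
6, 8, 15
…and 17 more, for 29 total.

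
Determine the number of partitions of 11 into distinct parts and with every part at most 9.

They are:
9 + 2
8 + 3
8 + 2 + 1
7 + 4
7 + 3 + 1
6 + 5
6 + 4 + 1
6 + 3 + 2
5 + 4 + 2
5 + 3 + 2 + 1
Counting gives 10.

10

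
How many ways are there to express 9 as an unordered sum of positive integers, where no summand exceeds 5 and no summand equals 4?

They are:
5+3+1
5+2+2
5+2+1+1
5+1+1+1+1
3+3+3
3+3+2+1
3+3+1+1+1
3+2+2+2
3+2+2+1+1
3+2+1+1+1+1
3+1+1+1+1+1+1
2+2+2+2+1
2+2+2+1+1+1
2+2+1+1+1+1+1
2+1+1+1+1+1+1+1
1+1+1+1+1+1+1+1+1

16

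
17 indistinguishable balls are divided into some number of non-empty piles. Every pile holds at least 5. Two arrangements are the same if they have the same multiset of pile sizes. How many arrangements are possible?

Enumerating:
17
12+5
11+6
10+7
9+8
7+5+5
6+6+5

7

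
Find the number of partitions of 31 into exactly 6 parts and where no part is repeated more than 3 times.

563

Counting exhaustively, 563 partitions satisfy the conditions.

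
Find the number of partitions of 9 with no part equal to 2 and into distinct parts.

Enumerating:
9
8 + 1
6 + 3
5 + 4
5 + 3 + 1
That's 5 in total.

5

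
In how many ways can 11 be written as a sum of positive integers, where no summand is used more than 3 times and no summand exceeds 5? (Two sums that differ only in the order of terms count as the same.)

21

Enumerating:
1,5,5
2,4,5
1,1,4,5
3,3,5
1,2,3,5
1,1,1,3,5
2,2,2,5
1,1,2,2,5
3,4,4
1,2,4,4
1,1,1,4,4
1,3,3,4
2,2,3,4
1,1,2,3,4
1,2,2,2,4
1,1,1,2,2,4
2,3,3,3
1,1,3,3,3
1,2,2,3,3
1,1,1,2,3,3
1,1,2,2,2,3
That's 21 in total.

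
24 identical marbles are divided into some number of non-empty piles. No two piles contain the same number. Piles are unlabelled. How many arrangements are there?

122

Counting exhaustively, 122 partitions satisfy the conditions.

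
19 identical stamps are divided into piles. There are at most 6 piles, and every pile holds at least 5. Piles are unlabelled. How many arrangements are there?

The partitions of 19 that satisfy the conditions:
19
5,14
6,13
7,12
8,11
9,10
5,5,9
5,6,8
5,7,7
6,6,7
That's 10 in total.

10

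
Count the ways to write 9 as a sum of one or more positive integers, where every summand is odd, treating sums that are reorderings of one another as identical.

8

They are:
9
1 + 1 + 7
1 + 3 + 5
1 + 1 + 1 + 1 + 5
3 + 3 + 3
1 + 1 + 1 + 3 + 3
1 + 1 + 1 + 1 + 1 + 1 + 3
1 + 1 + 1 + 1 + 1 + 1 + 1 + 1 + 1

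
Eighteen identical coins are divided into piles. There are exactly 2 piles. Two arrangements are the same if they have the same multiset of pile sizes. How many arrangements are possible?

9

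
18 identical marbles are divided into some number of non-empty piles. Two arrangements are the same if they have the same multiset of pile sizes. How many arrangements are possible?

385

A full systematic count gives 385.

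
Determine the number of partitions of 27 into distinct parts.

Direct enumeration gives 192 partitions.

192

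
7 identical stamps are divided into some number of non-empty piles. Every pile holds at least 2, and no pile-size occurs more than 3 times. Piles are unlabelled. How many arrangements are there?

4

The partitions of 7 that satisfy the conditions:
7
5+2
4+3
3+2+2
Counting gives 4.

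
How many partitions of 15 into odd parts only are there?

27

A partial list (first 12 by largest part):
15
13,1,1
11,3,1
11,1,1,1,1
9,5,1
9,3,3
9,3,1,1,1
9,1,1,1,1,1,1
7,7,1
7,5,3
7,5,1,1,1
7,3,3,1,1
…and 15 more, for 27 total.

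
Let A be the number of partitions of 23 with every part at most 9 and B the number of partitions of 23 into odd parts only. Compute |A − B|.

Partitions of 23 with every part at most 9: 887.
Partitions of 23 into odd parts only: 104.
|887 − 104| = 783.

783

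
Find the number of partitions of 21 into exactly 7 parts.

105

A full systematic count gives 105.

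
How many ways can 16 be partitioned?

231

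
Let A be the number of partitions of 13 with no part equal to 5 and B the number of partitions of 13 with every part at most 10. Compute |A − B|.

18

Partitions of 13 with no part equal to 5: 79.
Partitions of 13 with every part at most 10: 97.
|79 − 97| = 18.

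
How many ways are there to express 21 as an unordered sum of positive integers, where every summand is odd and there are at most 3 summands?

They are:
21
19, 1, 1
17, 3, 1
15, 5, 1
15, 3, 3
13, 7, 1
13, 5, 3
11, 9, 1
11, 7, 3
11, 5, 5
9, 9, 3
9, 7, 5
7, 7, 7
Counting gives 13.

13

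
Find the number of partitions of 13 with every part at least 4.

Enumerating:
13
4,9
5,8
6,7
4,4,5
Counting gives 5.

5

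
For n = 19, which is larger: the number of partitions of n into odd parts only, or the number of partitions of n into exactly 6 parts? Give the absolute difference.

Partitions of 19 into odd parts only: 54.
Partitions of 19 into exactly 6 parts: 71.
|54 − 71| = 17.

17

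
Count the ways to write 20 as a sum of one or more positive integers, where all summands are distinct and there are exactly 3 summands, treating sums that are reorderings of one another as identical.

24

Enumerating:
1 + 2 + 17
1 + 3 + 16
1 + 4 + 15
2 + 3 + 15
1 + 5 + 14
2 + 4 + 14
1 + 6 + 13
2 + 5 + 13
3 + 4 + 13
1 + 7 + 12
2 + 6 + 12
3 + 5 + 12
1 + 8 + 11
2 + 7 + 11
3 + 6 + 11
4 + 5 + 11
1 + 9 + 10
2 + 8 + 10
3 + 7 + 10
4 + 6 + 10
3 + 8 + 9
4 + 7 + 9
5 + 6 + 9
5 + 7 + 8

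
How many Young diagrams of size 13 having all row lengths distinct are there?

The partitions of 13 that satisfy the conditions:
13
1 + 12
2 + 11
3 + 10
1 + 2 + 10
4 + 9
1 + 3 + 9
5 + 8
1 + 4 + 8
2 + 3 + 8
6 + 7
1 + 5 + 7
2 + 4 + 7
1 + 2 + 3 + 7
2 + 5 + 6
3 + 4 + 6
1 + 2 + 4 + 6
1 + 3 + 4 + 5

18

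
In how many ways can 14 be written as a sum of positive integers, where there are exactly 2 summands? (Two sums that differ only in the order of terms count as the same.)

Enumerating:
13+1
12+2
11+3
10+4
9+5
8+6
7+7

7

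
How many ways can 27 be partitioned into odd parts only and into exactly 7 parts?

A partial list (first 12 by largest part):
21, 1, 1, 1, 1, 1, 1
19, 3, 1, 1, 1, 1, 1
17, 5, 1, 1, 1, 1, 1
17, 3, 3, 1, 1, 1, 1
15, 7, 1, 1, 1, 1, 1
15, 5, 3, 1, 1, 1, 1
15, 3, 3, 3, 1, 1, 1
13, 9, 1, 1, 1, 1, 1
13, 7, 3, 1, 1, 1, 1
13, 5, 5, 1, 1, 1, 1
13, 5, 3, 3, 1, 1, 1
13, 3, 3, 3, 3, 1, 1
…and 26 more, for 38 total.

38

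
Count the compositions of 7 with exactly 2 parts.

6

Equivalently, choose which 1 of the 6 gaps become plus signs: C(6,1) = 6.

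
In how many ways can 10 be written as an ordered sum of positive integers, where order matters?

Each of the 9 gaps between 10 units is either a break or not: 2^9 = 512.

512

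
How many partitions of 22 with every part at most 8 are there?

638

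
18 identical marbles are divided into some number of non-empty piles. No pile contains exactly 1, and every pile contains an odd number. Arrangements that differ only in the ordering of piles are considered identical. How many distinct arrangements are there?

8

The partitions of 18 that satisfy the conditions:
15, 3
13, 5
11, 7
9, 9
9, 3, 3, 3
7, 5, 3, 3
5, 5, 5, 3
3, 3, 3, 3, 3, 3
Counting gives 8.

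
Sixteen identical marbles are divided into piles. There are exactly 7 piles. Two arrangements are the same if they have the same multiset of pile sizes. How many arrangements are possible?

28

A partial list (first 12 by largest part):
1,1,1,1,1,1,10
1,1,1,1,1,2,9
1,1,1,1,1,3,8
1,1,1,1,2,2,8
1,1,1,1,1,4,7
1,1,1,1,2,3,7
1,1,1,2,2,2,7
1,1,1,1,1,5,6
1,1,1,1,2,4,6
1,1,1,1,3,3,6
1,1,1,2,2,3,6
1,1,2,2,2,2,6
…and 16 more, for 28 total.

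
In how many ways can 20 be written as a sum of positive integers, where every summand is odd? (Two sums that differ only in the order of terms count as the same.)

64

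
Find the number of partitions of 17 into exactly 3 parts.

Listing the qualifying partitions of 17:
15+1+1
14+2+1
13+3+1
13+2+2
12+4+1
12+3+2
11+5+1
11+4+2
11+3+3
10+6+1
10+5+2
10+4+3
9+7+1
9+6+2
9+5+3
9+4+4
8+8+1
8+7+2
8+6+3
8+5+4
7+7+3
7+6+4
7+5+5
6+6+5

24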